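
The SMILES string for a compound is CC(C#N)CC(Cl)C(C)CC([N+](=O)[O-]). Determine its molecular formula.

Atom tally by fragment:
  CH3 → C:1 H:3
  CH(CN) → C:2 H:1 N:1
  CH2 → C:1 H:2
  CH(Cl) → C:1 H:1 Cl:1
  CH(CH3) → C:2 H:4
  CH2 → C:1 H:2
  CH2NO2 → C:1 H:2 N:1 O:2
Element totals:
  C: 9
  H: 15
  Cl: 1
  N: 2
  O: 2

C9H15ClN2O2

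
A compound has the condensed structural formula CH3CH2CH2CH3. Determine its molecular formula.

Atom tally by fragment:
  CH3 → C:1 H:3
  CH2 → C:1 H:2
  CH2 → C:1 H:2
  CH3 → C:1 H:3
Element totals:
  C: 4
  H: 10

C4H10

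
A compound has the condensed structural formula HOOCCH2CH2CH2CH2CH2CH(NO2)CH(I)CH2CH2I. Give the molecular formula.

Atom tally by fragment:
  HOOCCH2 → C:2 H:3 O:2
  CH2 → C:1 H:2
  CH2 → C:1 H:2
  CH2 → C:1 H:2
  CH2 → C:1 H:2
  CH(NO2) → C:1 H:1 N:1 O:2
  CH(I) → C:1 H:1 I:1
  CH2 → C:1 H:2
  CH2I → C:1 H:2 I:1
Element totals:
  C: 10
  H: 17
  I: 2
  N: 1
  O: 4

C10H17I2NO4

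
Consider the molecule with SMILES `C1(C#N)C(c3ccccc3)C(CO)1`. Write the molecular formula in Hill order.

C11H11NO

Atom tally by fragment:
  cyclopropane ring core → C:3 H:6
  (− 3 ring H displaced by substituents)
  + CN → C:1 N:1
  + C6H5 → C:6 H:5
  + CH2OH → C:1 H:3 O:1
Element totals:
  C: 11
  H: 11
  N: 1
  O: 1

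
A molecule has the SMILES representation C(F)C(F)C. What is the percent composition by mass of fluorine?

Atom tally by fragment:
  FCH2 → C:1 H:2 F:1
  CH(F) → C:1 H:1 F:1
  CH3 → C:1 H:3
Element totals:
  C: 3
  H: 6
  F: 2
Molecular formula: C3H6F2.
Molar mass = 80.077 g/mol.
Mass from F: 2 × 18.998 = 37.996 g/mol.
%F = 37.996 / 80.077 × 100 = 47.45%.

47.45%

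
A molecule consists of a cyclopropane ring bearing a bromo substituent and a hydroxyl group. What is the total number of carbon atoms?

Atom tally by fragment:
  cyclopropane ring core → C:3 H:6
  (− 2 ring H displaced by substituents)
  + Br → Br:1
  + OH → O:1 H:1
Element totals:
  C: 3
  H: 5
  Br: 1
  O: 1

3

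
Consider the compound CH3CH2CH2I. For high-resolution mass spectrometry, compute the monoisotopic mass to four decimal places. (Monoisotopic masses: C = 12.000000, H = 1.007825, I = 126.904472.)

Atom tally by fragment:
  CH3 → C:1 H:3
  CH2 → C:1 H:2
  CH2I → C:1 H:2 I:1
Element totals:
  C: 3
  H: 7
  I: 1
Molecular formula: C3H7I.
  M = 3(12.0) + 7(1.007825) + 126.904472
    = 36.000000 + 7.054775 + 126.904472 = 169.959247

169.9592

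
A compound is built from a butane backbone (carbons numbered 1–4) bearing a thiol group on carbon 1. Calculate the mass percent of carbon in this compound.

53.27%

Atom tally by fragment:
  HSCH2 → C:1 H:3 S:1
  CH2 → C:1 H:2
  CH2 → C:1 H:2
  CH3 → C:1 H:3
Element totals:
  C: 4
  H: 10
  S: 1
Molecular formula: C4H10S.
Molar mass = 90.184 g/mol.
Mass from C: 4 × 12.011 = 48.044 g/mol.
%C = 48.044 / 90.184 × 100 = 53.27%.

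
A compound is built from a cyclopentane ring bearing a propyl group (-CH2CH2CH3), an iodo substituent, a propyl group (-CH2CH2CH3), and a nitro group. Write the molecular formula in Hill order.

C11H20INO2

Atom tally by fragment:
  cyclopentane ring core → C:5 H:10
  (− 4 ring H displaced by substituents)
  + CH2CH2CH3 → C:3 H:7
  + I → I:1
  + CH2CH2CH3 → C:3 H:7
  + NO2 → N:1 O:2
Element totals:
  C: 11
  H: 20
  I: 1
  N: 1
  O: 2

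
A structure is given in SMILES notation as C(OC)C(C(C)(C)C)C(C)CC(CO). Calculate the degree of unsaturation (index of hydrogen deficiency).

0

Atom tally by fragment:
  CH3OCH2 → C:2 H:5 O:1
  CH(C(CH3)3) → C:5 H:10
  CH(CH3) → C:2 H:4
  CH2 → C:1 H:2
  CH2CH2OH → C:2 H:5 O:1
Element totals:
  C: 12
  H: 26
  O: 2
Molecular formula: C12H26O2.
DoU = (2C + 2 + N − H − X) / 2 = (2·12 + 2 + 0 − 26 − 0) / 2 = 0.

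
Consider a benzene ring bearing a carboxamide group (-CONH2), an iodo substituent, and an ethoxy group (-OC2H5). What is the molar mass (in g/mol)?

Atom tally by fragment:
  benzene ring core → C:6 H:6
  (− 3 ring H displaced by substituents)
  + CONH2 → C:1 H:2 O:1 N:1
  + I → I:1
  + OC2H5 → C:2 H:5 O:1
Element totals:
  C: 9
  H: 10
  I: 1
  N: 1
  O: 2
Molecular formula: C9H10INO2.
  M = 9(12.011) + 10(1.008) + 126.904 + 14.007 + 2(15.999)
    = 108.099 + 10.080 + 126.904 + 14.007 + 31.998 = 291.088

291.09 g/mol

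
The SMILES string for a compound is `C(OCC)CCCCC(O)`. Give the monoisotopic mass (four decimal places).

146.1307

Atom tally by fragment:
  C2H5OCH2 → C:3 H:7 O:1
  CH2 → C:1 H:2
  CH2 → C:1 H:2
  CH2 → C:1 H:2
  CH2 → C:1 H:2
  CH2OH → C:1 H:3 O:1
Element totals:
  C: 8
  H: 18
  O: 2
Molecular formula: C8H18O2.
  M = 8(12.0) + 18(1.007825) + 2(15.994915)
    = 96.000000 + 18.140850 + 31.989830 = 146.130680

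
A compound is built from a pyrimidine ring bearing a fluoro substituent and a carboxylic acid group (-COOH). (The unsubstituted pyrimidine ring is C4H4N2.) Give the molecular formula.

Atom tally by fragment:
  pyrimidine ring core → C:4 H:4 N:2
  (− 2 ring H displaced by substituents)
  + F → F:1
  + COOH → C:1 H:1 O:2
Element totals:
  C: 5
  H: 3
  F: 1
  N: 2
  O: 2

C5H3FN2O2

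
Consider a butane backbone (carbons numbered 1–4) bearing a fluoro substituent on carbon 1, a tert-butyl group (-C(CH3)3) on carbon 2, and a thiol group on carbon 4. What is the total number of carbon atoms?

8

Atom tally by fragment:
  FCH2 → C:1 H:2 F:1
  CH(C(CH3)3) → C:5 H:10
  CH2 → C:1 H:2
  CH2SH → C:1 H:3 S:1
Element totals:
  C: 8
  H: 17
  F: 1
  S: 1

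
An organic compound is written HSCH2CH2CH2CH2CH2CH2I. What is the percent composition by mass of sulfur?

13.13%

Element totals:
  C: 6
  H: 13
  I: 1
  S: 1
Molecular formula: C6H13IS.
Molar mass = 244.134 g/mol.
Mass from S: 1 × 32.06 = 32.060 g/mol.
%S = 32.060 / 244.134 × 100 = 13.13%.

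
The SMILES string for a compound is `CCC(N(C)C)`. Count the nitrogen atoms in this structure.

Atom tally by fragment:
  CH3 → C:1 H:3
  CH2 → C:1 H:2
  CH2N(CH3)2 → C:3 H:8 N:1
Element totals:
  C: 5
  H: 13
  N: 1

1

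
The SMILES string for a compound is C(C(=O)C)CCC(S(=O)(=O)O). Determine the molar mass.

Atom tally by fragment:
  CH3COCH2 → C:3 H:5 O:1
  CH2 → C:1 H:2
  CH2 → C:1 H:2
  CH2SO3H → C:1 H:3 S:1 O:3
Element totals:
  C: 6
  H: 12
  O: 4
  S: 1
Molecular formula: C6H12O4S.
  M = 6(12.011) + 12(1.008) + 4(15.999) + 32.06
    = 72.066 + 12.096 + 63.996 + 32.060 = 180.218

180.22 g/mol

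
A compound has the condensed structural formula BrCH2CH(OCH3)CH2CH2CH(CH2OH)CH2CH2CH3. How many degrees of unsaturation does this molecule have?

Atom tally by fragment:
  BrCH2 → C:1 H:2 Br:1
  CH(OCH3) → C:2 H:4 O:1
  CH2 → C:1 H:2
  CH2 → C:1 H:2
  CH(CH2OH) → C:2 H:4 O:1
  CH2 → C:1 H:2
  CH2 → C:1 H:2
  CH3 → C:1 H:3
Element totals:
  C: 10
  H: 21
  Br: 1
  O: 2
Molecular formula: C10H21BrO2.
DoU = (2C + 2 + N − H − X) / 2 = (2·10 + 2 + 0 − 21 − 1) / 2 = 0.

0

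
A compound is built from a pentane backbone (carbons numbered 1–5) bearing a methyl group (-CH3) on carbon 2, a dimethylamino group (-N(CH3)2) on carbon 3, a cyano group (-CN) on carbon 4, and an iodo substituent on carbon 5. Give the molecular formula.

Atom tally by fragment:
  CH3 → C:1 H:3
  CH(CH3) → C:2 H:4
  CH(N(CH3)2) → C:3 H:7 N:1
  CH(CN) → C:2 H:1 N:1
  CH2I → C:1 H:2 I:1
Element totals:
  C: 9
  H: 17
  I: 1
  N: 2

C9H17IN2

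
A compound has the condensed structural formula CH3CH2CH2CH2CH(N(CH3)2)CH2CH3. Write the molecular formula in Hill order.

C9H21N

Element totals:
  C: 9
  H: 21
  N: 1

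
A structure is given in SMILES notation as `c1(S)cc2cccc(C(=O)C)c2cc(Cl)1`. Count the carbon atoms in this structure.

12

Atom tally by fragment:
  naphthalene ring system core → C:10 H:8
  (− 3 ring H displaced by substituents)
  + SH → S:1 H:1
  + COCH3 → C:2 H:3 O:1
  + Cl → Cl:1
Element totals:
  C: 12
  H: 9
  Cl: 1
  O: 1
  S: 1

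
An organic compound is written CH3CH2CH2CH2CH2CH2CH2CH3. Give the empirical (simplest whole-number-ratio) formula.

Atom tally by fragment:
  CH3 → C:1 H:3
  CH2 → C:1 H:2
  CH2 → C:1 H:2
  CH2 → C:1 H:2
  CH2 → C:1 H:2
  CH2 → C:1 H:2
  CH2 → C:1 H:2
  CH3 → C:1 H:3
Element totals:
  C: 8
  H: 18
Molecular formula: C8H18.
gcd of subscripts = 2; dividing each by 2:
  C: 8/2 = 4
  H: 18/2 = 9

C4H9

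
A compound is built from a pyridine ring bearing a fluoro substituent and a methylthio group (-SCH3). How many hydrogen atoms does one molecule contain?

Atom tally by fragment:
  pyridine ring core → C:5 H:5 N:1
  (− 2 ring H displaced by substituents)
  + F → F:1
  + SCH3 → C:1 H:3 S:1
Element totals:
  C: 6
  H: 6
  F: 1
  N: 1
  S: 1

6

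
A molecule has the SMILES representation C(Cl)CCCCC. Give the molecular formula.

Atom tally by fragment:
  ClCH2 → C:1 H:2 Cl:1
  CH2 → C:1 H:2
  CH2 → C:1 H:2
  CH2 → C:1 H:2
  CH2 → C:1 H:2
  CH3 → C:1 H:3
Element totals:
  C: 6
  H: 13
  Cl: 1

C6H13Cl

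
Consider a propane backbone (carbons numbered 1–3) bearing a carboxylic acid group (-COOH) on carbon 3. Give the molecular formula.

C4H8O2

Atom tally by fragment:
  CH3 → C:1 H:3
  CH2 → C:1 H:2
  CH2COOH → C:2 H:3 O:2
Element totals:
  C: 4
  H: 8
  O: 2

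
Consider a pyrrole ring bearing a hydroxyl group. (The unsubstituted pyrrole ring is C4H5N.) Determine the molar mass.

Atom tally by fragment:
  pyrrole ring core → C:4 H:5 N:1
  (− 1 ring H displaced by substituents)
  + OH → O:1 H:1
Element totals:
  C: 4
  H: 5
  N: 1
  O: 1
Molecular formula: C4H5NO.
  M = 4(12.011) + 5(1.008) + 14.007 + 15.999
    = 48.044 + 5.040 + 14.007 + 15.999 = 83.090

83.09 g/mol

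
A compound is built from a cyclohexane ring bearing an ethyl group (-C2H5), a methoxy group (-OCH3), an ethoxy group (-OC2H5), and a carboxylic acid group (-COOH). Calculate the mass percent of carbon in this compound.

Atom tally by fragment:
  cyclohexane ring core → C:6 H:12
  (− 4 ring H displaced by substituents)
  + C2H5 → C:2 H:5
  + OCH3 → C:1 H:3 O:1
  + OC2H5 → C:2 H:5 O:1
  + COOH → C:1 H:1 O:2
Element totals:
  C: 12
  H: 22
  O: 4
Molecular formula: C12H22O4.
Molar mass = 230.304 g/mol.
Mass from C: 12 × 12.011 = 144.132 g/mol.
%C = 144.132 / 230.304 × 100 = 62.58%.

62.58%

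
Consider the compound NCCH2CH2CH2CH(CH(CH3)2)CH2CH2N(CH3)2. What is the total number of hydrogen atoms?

Atom tally by fragment:
  NCCH2 → C:2 H:2 N:1
  CH2 → C:1 H:2
  CH2 → C:1 H:2
  CH(CH(CH3)2) → C:4 H:8
  CH2 → C:1 H:2
  CH2N(CH3)2 → C:3 H:8 N:1
Element totals:
  C: 12
  H: 24
  N: 2

24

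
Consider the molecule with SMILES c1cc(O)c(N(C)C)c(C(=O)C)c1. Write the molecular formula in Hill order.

C10H13NO2

Atom tally by fragment:
  benzene ring core → C:6 H:6
  (− 3 ring H displaced by substituents)
  + OH → O:1 H:1
  + N(CH3)2 → N:1 C:2 H:6
  + COCH3 → C:2 H:3 O:1
Element totals:
  C: 10
  H: 13
  N: 1
  O: 2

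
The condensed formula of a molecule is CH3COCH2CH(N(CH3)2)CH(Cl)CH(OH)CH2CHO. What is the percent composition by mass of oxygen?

20.36%

Atom tally by fragment:
  CH3COCH2 → C:3 H:5 O:1
  CH(N(CH3)2) → C:3 H:7 N:1
  CH(Cl) → C:1 H:1 Cl:1
  CH(OH) → C:1 H:2 O:1
  CH2CHO → C:2 H:3 O:1
Element totals:
  C: 10
  H: 18
  Cl: 1
  N: 1
  O: 3
Molecular formula: C10H18ClNO3.
Molar mass = 235.708 g/mol.
Mass from O: 3 × 15.999 = 47.997 g/mol.
%O = 47.997 / 235.708 × 100 = 20.36%.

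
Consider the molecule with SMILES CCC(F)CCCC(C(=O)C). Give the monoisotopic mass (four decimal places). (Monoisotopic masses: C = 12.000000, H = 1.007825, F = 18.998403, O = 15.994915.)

Atom tally by fragment:
  CH3 → C:1 H:3
  CH2 → C:1 H:2
  CH(F) → C:1 H:1 F:1
  CH2 → C:1 H:2
  CH2 → C:1 H:2
  CH2 → C:1 H:2
  CH2COCH3 → C:3 H:5 O:1
Element totals:
  C: 9
  H: 17
  F: 1
  O: 1
Molecular formula: C9H17FO.
  M = 9(12.0) + 17(1.007825) + 18.998403 + 15.994915
    = 108.000000 + 17.133025 + 18.998403 + 15.994915 = 160.126343

160.1263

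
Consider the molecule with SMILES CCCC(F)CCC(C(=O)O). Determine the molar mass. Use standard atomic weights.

162.20 g/mol

Atom tally by fragment:
  CH3 → C:1 H:3
  CH2 → C:1 H:2
  CH2 → C:1 H:2
  CH(F) → C:1 H:1 F:1
  CH2 → C:1 H:2
  CH2 → C:1 H:2
  CH2COOH → C:2 H:3 O:2
Element totals:
  C: 8
  H: 15
  F: 1
  O: 2
Molecular formula: C8H15FO2.
  M = 8(12.011) + 15(1.008) + 18.998 + 2(15.999)
    = 96.088 + 15.120 + 18.998 + 31.998 = 162.204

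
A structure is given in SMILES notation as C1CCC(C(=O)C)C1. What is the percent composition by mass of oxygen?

14.26%

Atom tally by fragment:
  cyclopentane ring core → C:5 H:10
  (− 1 ring H displaced by substituents)
  + COCH3 → C:2 H:3 O:1
Element totals:
  C: 7
  H: 12
  O: 1
Molecular formula: C7H12O.
Molar mass = 112.172 g/mol.
Mass from O: 1 × 15.999 = 15.999 g/mol.
%O = 15.999 / 112.172 × 100 = 14.26%.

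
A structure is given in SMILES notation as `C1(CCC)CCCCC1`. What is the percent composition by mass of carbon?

Atom tally by fragment:
  cyclohexane ring core → C:6 H:12
  (− 1 ring H displaced by substituents)
  + CH2CH2CH3 → C:3 H:7
Element totals:
  C: 9
  H: 18
Molecular formula: C9H18.
Molar mass = 126.243 g/mol.
Mass from C: 9 × 12.011 = 108.099 g/mol.
%C = 108.099 / 126.243 × 100 = 85.63%.

85.63%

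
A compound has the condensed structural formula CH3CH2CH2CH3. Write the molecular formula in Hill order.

C4H10

Atom tally by fragment:
  CH3 → C:1 H:3
  CH2 → C:1 H:2
  CH2 → C:1 H:2
  CH3 → C:1 H:3
Element totals:
  C: 4
  H: 10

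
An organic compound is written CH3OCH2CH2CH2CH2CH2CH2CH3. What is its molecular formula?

Element totals:
  C: 8
  H: 18
  O: 1

C8H18O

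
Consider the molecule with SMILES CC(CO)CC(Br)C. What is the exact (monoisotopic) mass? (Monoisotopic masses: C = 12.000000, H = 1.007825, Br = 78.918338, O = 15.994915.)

Atom tally by fragment:
  CH3 → C:1 H:3
  CH(CH2OH) → C:2 H:4 O:1
  CH2 → C:1 H:2
  CH(Br) → C:1 H:1 Br:1
  CH3 → C:1 H:3
Element totals:
  C: 6
  H: 13
  Br: 1
  O: 1
Molecular formula: C6H13BrO.
  M = 6(12.0) + 13(1.007825) + 78.918338 + 15.994915
    = 72.000000 + 13.101725 + 78.918338 + 15.994915 = 180.014978

180.0150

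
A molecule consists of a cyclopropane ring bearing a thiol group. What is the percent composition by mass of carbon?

48.60%

Atom tally by fragment:
  cyclopropane ring core → C:3 H:6
  (− 1 ring H displaced by substituents)
  + SH → S:1 H:1
Element totals:
  C: 3
  H: 6
  S: 1
Molecular formula: C3H6S.
Molar mass = 74.141 g/mol.
Mass from C: 3 × 12.011 = 36.033 g/mol.
%C = 36.033 / 74.141 × 100 = 48.60%.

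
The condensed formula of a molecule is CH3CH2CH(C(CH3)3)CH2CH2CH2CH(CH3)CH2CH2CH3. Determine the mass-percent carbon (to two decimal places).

84.82%

Element totals:
  C: 15
  H: 32
Molecular formula: C15H32.
Molar mass = 212.421 g/mol.
Mass from C: 15 × 12.011 = 180.165 g/mol.
%C = 180.165 / 212.421 × 100 = 84.82%.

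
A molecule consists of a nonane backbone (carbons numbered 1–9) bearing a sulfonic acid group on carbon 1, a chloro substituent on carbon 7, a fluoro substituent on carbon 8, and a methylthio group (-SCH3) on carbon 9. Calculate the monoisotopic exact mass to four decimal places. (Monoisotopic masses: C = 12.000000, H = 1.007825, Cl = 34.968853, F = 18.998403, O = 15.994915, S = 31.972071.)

Atom tally by fragment:
  HO3SCH2 → C:1 H:3 S:1 O:3
  CH2 → C:1 H:2
  CH2 → C:1 H:2
  CH2 → C:1 H:2
  CH2 → C:1 H:2
  CH2 → C:1 H:2
  CH(Cl) → C:1 H:1 Cl:1
  CH(F) → C:1 H:1 F:1
  CH2SCH3 → C:2 H:5 S:1
Element totals:
  C: 10
  H: 20
  Cl: 1
  F: 1
  O: 3
  S: 2
Molecular formula: C10H20ClFO3S2.
  M = 10(12.0) + 20(1.007825) + 34.968853 + 18.998403 + 3(15.994915) + 2(31.972071)
    = 120.000000 + 20.156500 + 34.968853 + 18.998403 + 47.984745 + 63.944142 = 306.052643

306.0526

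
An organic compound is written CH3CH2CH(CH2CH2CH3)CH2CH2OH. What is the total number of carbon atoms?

8

Element totals:
  C: 8
  H: 18
  O: 1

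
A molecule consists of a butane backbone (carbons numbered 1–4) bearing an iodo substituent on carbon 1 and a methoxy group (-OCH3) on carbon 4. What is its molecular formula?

C5H11IO

Atom tally by fragment:
  ICH2 → C:1 H:2 I:1
  CH2 → C:1 H:2
  CH2 → C:1 H:2
  CH2OCH3 → C:2 H:5 O:1
Element totals:
  C: 5
  H: 11
  I: 1
  O: 1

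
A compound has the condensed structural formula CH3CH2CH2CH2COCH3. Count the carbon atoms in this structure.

Element totals:
  C: 6
  H: 12
  O: 1

6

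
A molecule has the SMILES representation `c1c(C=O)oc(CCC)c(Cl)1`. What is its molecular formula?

Atom tally by fragment:
  furan ring core → C:4 H:4 O:1
  (− 3 ring H displaced by substituents)
  + CHO → C:1 H:1 O:1
  + CH2CH2CH3 → C:3 H:7
  + Cl → Cl:1
Element totals:
  C: 8
  H: 9
  Cl: 1
  O: 2

C8H9ClO2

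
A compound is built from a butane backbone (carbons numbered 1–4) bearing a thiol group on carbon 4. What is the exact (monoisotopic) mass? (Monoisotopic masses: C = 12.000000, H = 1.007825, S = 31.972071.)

Atom tally by fragment:
  CH3 → C:1 H:3
  CH2 → C:1 H:2
  CH2 → C:1 H:2
  CH2SH → C:1 H:3 S:1
Element totals:
  C: 4
  H: 10
  S: 1
Molecular formula: C4H10S.
  M = 4(12.0) + 10(1.007825) + 31.972071
    = 48.000000 + 10.078250 + 31.972071 = 90.050321

90.0503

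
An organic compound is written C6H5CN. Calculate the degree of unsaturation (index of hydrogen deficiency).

Element totals:
  C: 7
  H: 5
  N: 1
Molecular formula: C7H5N.
DoU = (2C + 2 + N − H − X) / 2 = (2·7 + 2 + 1 − 5 − 0) / 2 = 6.

6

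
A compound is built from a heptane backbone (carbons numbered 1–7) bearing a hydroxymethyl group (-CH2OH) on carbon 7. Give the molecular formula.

Atom tally by fragment:
  CH3 → C:1 H:3
  CH2 → C:1 H:2
  CH2 → C:1 H:2
  CH2 → C:1 H:2
  CH2 → C:1 H:2
  CH2 → C:1 H:2
  CH2CH2OH → C:2 H:5 O:1
Element totals:
  C: 8
  H: 18
  O: 1

C8H18O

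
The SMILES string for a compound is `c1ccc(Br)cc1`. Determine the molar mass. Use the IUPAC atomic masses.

157.01 g/mol

Atom tally by fragment:
  benzene ring core → C:6 H:6
  (− 1 ring H displaced by substituents)
  + Br → Br:1
Element totals:
  C: 6
  H: 5
  Br: 1
Molecular formula: C6H5Br.
  M = 6(12.011) + 5(1.008) + 79.904
    = 72.066 + 5.040 + 79.904 = 157.010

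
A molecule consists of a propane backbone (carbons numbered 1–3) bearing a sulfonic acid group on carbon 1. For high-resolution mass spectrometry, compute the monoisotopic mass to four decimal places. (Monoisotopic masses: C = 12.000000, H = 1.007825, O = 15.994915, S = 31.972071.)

Atom tally by fragment:
  HO3SCH2 → C:1 H:3 S:1 O:3
  CH2 → C:1 H:2
  CH3 → C:1 H:3
Element totals:
  C: 3
  H: 8
  O: 3
  S: 1
Molecular formula: C3H8O3S.
  M = 3(12.0) + 8(1.007825) + 3(15.994915) + 31.972071
    = 36.000000 + 8.062600 + 47.984745 + 31.972071 = 124.019416

124.0194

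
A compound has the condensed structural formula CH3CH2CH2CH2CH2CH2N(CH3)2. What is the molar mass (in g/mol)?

Element totals:
  C: 8
  H: 19
  N: 1
Molecular formula: C8H19N.
  M = 8(12.011) + 19(1.008) + 14.007
    = 96.088 + 19.152 + 14.007 = 129.247

129.25 g/mol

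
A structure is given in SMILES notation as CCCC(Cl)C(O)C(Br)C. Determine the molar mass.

Atom tally by fragment:
  CH3 → C:1 H:3
  CH2 → C:1 H:2
  CH2 → C:1 H:2
  CH(Cl) → C:1 H:1 Cl:1
  CH(OH) → C:1 H:2 O:1
  CH(Br) → C:1 H:1 Br:1
  CH3 → C:1 H:3
Element totals:
  C: 7
  H: 14
  Br: 1
  Cl: 1
  O: 1
Molecular formula: C7H14BrClO.
  M = 7(12.011) + 14(1.008) + 79.904 + 35.45 + 15.999
    = 84.077 + 14.112 + 79.904 + 35.450 + 15.999 = 229.542

229.54 g/mol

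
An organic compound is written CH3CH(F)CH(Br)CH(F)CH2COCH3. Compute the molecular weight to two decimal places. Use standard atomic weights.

229.06 g/mol

Atom tally by fragment:
  CH3 → C:1 H:3
  CH(F) → C:1 H:1 F:1
  CH(Br) → C:1 H:1 Br:1
  CH(F) → C:1 H:1 F:1
  CH2COCH3 → C:3 H:5 O:1
Element totals:
  C: 7
  H: 11
  Br: 1
  F: 2
  O: 1
Molecular formula: C7H11BrF2O.
  M = 7(12.011) + 11(1.008) + 79.904 + 2(18.998) + 15.999
    = 84.077 + 11.088 + 79.904 + 37.996 + 15.999 = 229.064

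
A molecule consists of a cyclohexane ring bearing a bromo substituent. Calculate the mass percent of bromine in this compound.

Atom tally by fragment:
  cyclohexane ring core → C:6 H:12
  (− 1 ring H displaced by substituents)
  + Br → Br:1
Element totals:
  C: 6
  H: 11
  Br: 1
Molecular formula: C6H11Br.
Molar mass = 163.058 g/mol.
Mass from Br: 1 × 79.904 = 79.904 g/mol.
%Br = 79.904 / 163.058 × 100 = 49.00%.

49.00%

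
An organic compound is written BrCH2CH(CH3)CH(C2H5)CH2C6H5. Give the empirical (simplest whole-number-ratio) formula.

Atom tally by fragment:
  BrCH2 → C:1 H:2 Br:1
  CH(CH3) → C:2 H:4
  CH(C2H5) → C:3 H:6
  CH2C6H5 → C:7 H:7
Element totals:
  C: 13
  H: 19
  Br: 1
Molecular formula: C13H19Br.
gcd of subscripts (1, 13, 19) = 1, so the empirical formula equals the molecular formula.

C13H19Br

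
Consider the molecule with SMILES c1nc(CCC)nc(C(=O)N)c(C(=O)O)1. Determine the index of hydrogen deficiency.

Atom tally by fragment:
  pyrimidine ring core → C:4 H:4 N:2
  (− 3 ring H displaced by substituents)
  + CH2CH2CH3 → C:3 H:7
  + CONH2 → C:1 H:2 O:1 N:1
  + COOH → C:1 H:1 O:2
Element totals:
  C: 9
  H: 11
  N: 3
  O: 3
Molecular formula: C9H11N3O3.
DoU = (2C + 2 + N − H − X) / 2 = (2·9 + 2 + 3 − 11 − 0) / 2 = 6.

6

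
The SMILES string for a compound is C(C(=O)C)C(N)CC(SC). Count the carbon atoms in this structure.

7

Atom tally by fragment:
  CH3COCH2 → C:3 H:5 O:1
  CH(NH2) → C:1 H:3 N:1
  CH2 → C:1 H:2
  CH2SCH3 → C:2 H:5 S:1
Element totals:
  C: 7
  H: 15
  N: 1
  O: 1
  S: 1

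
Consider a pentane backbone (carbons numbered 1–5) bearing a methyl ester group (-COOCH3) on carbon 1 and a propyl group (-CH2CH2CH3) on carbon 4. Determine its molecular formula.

C10H20O2

Atom tally by fragment:
  CH3OOCCH2 → C:3 H:5 O:2
  CH2 → C:1 H:2
  CH2 → C:1 H:2
  CH(CH2CH2CH3) → C:4 H:8
  CH3 → C:1 H:3
Element totals:
  C: 10
  H: 20
  O: 2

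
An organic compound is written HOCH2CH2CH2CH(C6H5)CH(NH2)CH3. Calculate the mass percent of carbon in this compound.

74.57%

Element totals:
  C: 12
  H: 19
  N: 1
  O: 1
Molecular formula: C12H19NO.
Molar mass = 193.290 g/mol.
Mass from C: 12 × 12.011 = 144.132 g/mol.
%C = 144.132 / 193.290 × 100 = 74.57%.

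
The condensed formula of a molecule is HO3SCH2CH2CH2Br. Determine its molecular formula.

Atom tally by fragment:
  HO3SCH2 → C:1 H:3 S:1 O:3
  CH2 → C:1 H:2
  CH2Br → C:1 H:2 Br:1
Element totals:
  C: 3
  H: 7
  Br: 1
  O: 3
  S: 1

C3H7BrO3S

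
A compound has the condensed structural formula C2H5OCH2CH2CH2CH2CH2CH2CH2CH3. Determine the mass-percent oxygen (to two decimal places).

Element totals:
  C: 10
  H: 22
  O: 1
Molecular formula: C10H22O.
Molar mass = 158.285 g/mol.
Mass from O: 1 × 15.999 = 15.999 g/mol.
%O = 15.999 / 158.285 × 100 = 10.11%.

10.11%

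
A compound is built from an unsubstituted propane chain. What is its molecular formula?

C3H8

Atom tally by fragment:
  CH3 → C:1 H:3
  CH2 → C:1 H:2
  CH3 → C:1 H:3
Element totals:
  C: 3
  H: 8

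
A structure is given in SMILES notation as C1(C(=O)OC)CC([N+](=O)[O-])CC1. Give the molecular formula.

C7H11NO4

Atom tally by fragment:
  cyclopentane ring core → C:5 H:10
  (− 2 ring H displaced by substituents)
  + COOCH3 → C:2 H:3 O:2
  + NO2 → N:1 O:2
Element totals:
  C: 7
  H: 11
  N: 1
  O: 4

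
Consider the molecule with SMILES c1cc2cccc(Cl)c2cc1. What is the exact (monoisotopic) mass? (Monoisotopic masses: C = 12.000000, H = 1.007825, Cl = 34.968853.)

162.0236

Atom tally by fragment:
  naphthalene ring system core → C:10 H:8
  (− 1 ring H displaced by substituents)
  + Cl → Cl:1
Element totals:
  C: 10
  H: 7
  Cl: 1
Molecular formula: C10H7Cl.
  M = 10(12.0) + 7(1.007825) + 34.968853
    = 120.000000 + 7.054775 + 34.968853 = 162.023628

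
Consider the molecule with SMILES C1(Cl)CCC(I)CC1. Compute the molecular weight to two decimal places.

244.50 g/mol

Atom tally by fragment:
  cyclohexane ring core → C:6 H:12
  (− 2 ring H displaced by substituents)
  + Cl → Cl:1
  + I → I:1
Element totals:
  C: 6
  H: 10
  Cl: 1
  I: 1
Molecular formula: C6H10ClI.
  M = 6(12.011) + 10(1.008) + 35.45 + 126.904
    = 72.066 + 10.080 + 35.450 + 126.904 = 244.500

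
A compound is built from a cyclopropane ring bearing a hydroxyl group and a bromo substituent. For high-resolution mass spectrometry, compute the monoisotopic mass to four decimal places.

135.9524

Atom tally by fragment:
  cyclopropane ring core → C:3 H:6
  (− 2 ring H displaced by substituents)
  + OH → O:1 H:1
  + Br → Br:1
Element totals:
  C: 3
  H: 5
  Br: 1
  O: 1
Molecular formula: C3H5BrO.
  M = 3(12.0) + 5(1.007825) + 78.918338 + 15.994915
    = 36.000000 + 5.039125 + 78.918338 + 15.994915 = 135.952378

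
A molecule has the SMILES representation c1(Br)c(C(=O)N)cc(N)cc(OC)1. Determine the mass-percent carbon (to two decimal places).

Atom tally by fragment:
  benzene ring core → C:6 H:6
  (− 4 ring H displaced by substituents)
  + Br → Br:1
  + CONH2 → C:1 H:2 O:1 N:1
  + NH2 → N:1 H:2
  + OCH3 → C:1 H:3 O:1
Element totals:
  C: 8
  H: 9
  Br: 1
  N: 2
  O: 2
Molecular formula: C8H9BrN2O2.
Molar mass = 245.076 g/mol.
Mass from C: 8 × 12.011 = 96.088 g/mol.
%C = 96.088 / 245.076 × 100 = 39.21%.

39.21%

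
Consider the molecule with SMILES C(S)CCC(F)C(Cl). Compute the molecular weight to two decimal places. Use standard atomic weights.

Atom tally by fragment:
  HSCH2 → C:1 H:3 S:1
  CH2 → C:1 H:2
  CH2 → C:1 H:2
  CH(F) → C:1 H:1 F:1
  CH2Cl → C:1 H:2 Cl:1
Element totals:
  C: 5
  H: 10
  Cl: 1
  F: 1
  S: 1
Molecular formula: C5H10ClFS.
  M = 5(12.011) + 10(1.008) + 35.45 + 18.998 + 32.06
    = 60.055 + 10.080 + 35.450 + 18.998 + 32.060 = 156.643

156.64 g/mol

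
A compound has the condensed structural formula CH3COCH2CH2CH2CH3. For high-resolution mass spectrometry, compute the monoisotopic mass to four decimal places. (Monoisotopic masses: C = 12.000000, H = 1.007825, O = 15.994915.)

100.0888

Element totals:
  C: 6
  H: 12
  O: 1
Molecular formula: C6H12O.
  M = 6(12.0) + 12(1.007825) + 15.994915
    = 72.000000 + 12.093900 + 15.994915 = 100.088815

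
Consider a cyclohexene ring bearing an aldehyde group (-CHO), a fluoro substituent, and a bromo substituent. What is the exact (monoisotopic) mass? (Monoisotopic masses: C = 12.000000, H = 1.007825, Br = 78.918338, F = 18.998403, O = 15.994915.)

205.9743

Atom tally by fragment:
  cyclohexene ring core → C:6 H:10
  (− 3 ring H displaced by substituents)
  + CHO → C:1 H:1 O:1
  + F → F:1
  + Br → Br:1
Element totals:
  C: 7
  H: 8
  Br: 1
  F: 1
  O: 1
Molecular formula: C7H8BrFO.
  M = 7(12.0) + 8(1.007825) + 78.918338 + 18.998403 + 15.994915
    = 84.000000 + 8.062600 + 78.918338 + 18.998403 + 15.994915 = 205.974256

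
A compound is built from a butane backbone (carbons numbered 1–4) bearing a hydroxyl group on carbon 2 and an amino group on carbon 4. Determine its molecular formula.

C4H11NO

Atom tally by fragment:
  CH3 → C:1 H:3
  CH(OH) → C:1 H:2 O:1
  CH2 → C:1 H:2
  CH2NH2 → C:1 H:4 N:1
Element totals:
  C: 4
  H: 11
  N: 1
  O: 1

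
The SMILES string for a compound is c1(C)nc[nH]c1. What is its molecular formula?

Atom tally by fragment:
  imidazole ring core → C:3 H:4 N:2
  (− 1 ring H displaced by substituents)
  + CH3 → C:1 H:3
Element totals:
  C: 4
  H: 6
  N: 2

C4H6N2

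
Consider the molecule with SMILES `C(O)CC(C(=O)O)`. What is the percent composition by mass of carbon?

46.15%

Atom tally by fragment:
  HOCH2 → C:1 H:3 O:1
  CH2 → C:1 H:2
  CH2COOH → C:2 H:3 O:2
Element totals:
  C: 4
  H: 8
  O: 3
Molecular formula: C4H8O3.
Molar mass = 104.105 g/mol.
Mass from C: 4 × 12.011 = 48.044 g/mol.
%C = 48.044 / 104.105 × 100 = 46.15%.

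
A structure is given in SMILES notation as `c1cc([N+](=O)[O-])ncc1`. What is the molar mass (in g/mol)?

124.10 g/mol

Atom tally by fragment:
  pyridine ring core → C:5 H:5 N:1
  (− 1 ring H displaced by substituents)
  + NO2 → N:1 O:2
Element totals:
  C: 5
  H: 4
  N: 2
  O: 2
Molecular formula: C5H4N2O2.
  M = 5(12.011) + 4(1.008) + 2(14.007) + 2(15.999)
    = 60.055 + 4.032 + 28.014 + 31.998 = 124.099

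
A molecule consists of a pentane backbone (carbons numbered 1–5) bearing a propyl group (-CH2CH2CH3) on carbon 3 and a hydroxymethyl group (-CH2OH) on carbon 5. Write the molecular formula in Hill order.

C9H20O

Atom tally by fragment:
  CH3 → C:1 H:3
  CH2 → C:1 H:2
  CH(CH2CH2CH3) → C:4 H:8
  CH2 → C:1 H:2
  CH2CH2OH → C:2 H:5 O:1
Element totals:
  C: 9
  H: 20
  O: 1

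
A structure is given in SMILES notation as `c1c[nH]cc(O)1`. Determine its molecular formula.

Atom tally by fragment:
  pyrrole ring core → C:4 H:5 N:1
  (− 1 ring H displaced by substituents)
  + OH → O:1 H:1
Element totals:
  C: 4
  H: 5
  N: 1
  O: 1

C4H5NO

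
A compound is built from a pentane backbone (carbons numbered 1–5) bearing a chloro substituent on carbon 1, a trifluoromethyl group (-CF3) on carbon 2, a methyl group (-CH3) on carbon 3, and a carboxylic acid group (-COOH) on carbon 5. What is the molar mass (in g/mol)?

Atom tally by fragment:
  ClCH2 → C:1 H:2 Cl:1
  CH(CF3) → C:2 H:1 F:3
  CH(CH3) → C:2 H:4
  CH2 → C:1 H:2
  CH2COOH → C:2 H:3 O:2
Element totals:
  C: 8
  H: 12
  Cl: 1
  F: 3
  O: 2
Molecular formula: C8H12ClF3O2.
  M = 8(12.011) + 12(1.008) + 35.45 + 3(18.998) + 2(15.999)
    = 96.088 + 12.096 + 35.450 + 56.994 + 31.998 = 232.626

232.63 g/mol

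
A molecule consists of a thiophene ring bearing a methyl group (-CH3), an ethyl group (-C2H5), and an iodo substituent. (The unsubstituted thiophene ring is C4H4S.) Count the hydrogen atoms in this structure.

Atom tally by fragment:
  thiophene ring core → C:4 H:4 S:1
  (− 3 ring H displaced by substituents)
  + CH3 → C:1 H:3
  + C2H5 → C:2 H:5
  + I → I:1
Element totals:
  C: 7
  H: 9
  I: 1
  S: 1

9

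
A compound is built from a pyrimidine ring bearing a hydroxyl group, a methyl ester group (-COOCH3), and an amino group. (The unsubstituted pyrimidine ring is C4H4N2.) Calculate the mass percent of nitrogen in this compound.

Atom tally by fragment:
  pyrimidine ring core → C:4 H:4 N:2
  (− 3 ring H displaced by substituents)
  + OH → O:1 H:1
  + COOCH3 → C:2 H:3 O:2
  + NH2 → N:1 H:2
Element totals:
  C: 6
  H: 7
  N: 3
  O: 3
Molecular formula: C6H7N3O3.
Molar mass = 169.140 g/mol.
Mass from N: 3 × 14.007 = 42.021 g/mol.
%N = 42.021 / 169.140 × 100 = 24.84%.

24.84%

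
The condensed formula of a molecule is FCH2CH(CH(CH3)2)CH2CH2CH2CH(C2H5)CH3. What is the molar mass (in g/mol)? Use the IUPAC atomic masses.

188.33 g/mol

Element totals:
  C: 12
  H: 25
  F: 1
Molecular formula: C12H25F.
  M = 12(12.011) + 25(1.008) + 18.998
    = 144.132 + 25.200 + 18.998 = 188.330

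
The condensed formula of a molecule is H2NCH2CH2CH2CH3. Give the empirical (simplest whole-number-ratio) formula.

Element totals:
  C: 4
  H: 11
  N: 1
Molecular formula: C4H11N.
gcd of subscripts (4, 11, 1) = 1, so the empirical formula equals the molecular formula.

C4H11N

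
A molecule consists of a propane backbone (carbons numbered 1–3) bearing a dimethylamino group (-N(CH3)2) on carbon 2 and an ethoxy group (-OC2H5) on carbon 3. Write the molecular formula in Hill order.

Atom tally by fragment:
  CH3 → C:1 H:3
  CH(N(CH3)2) → C:3 H:7 N:1
  CH2OC2H5 → C:3 H:7 O:1
Element totals:
  C: 7
  H: 17
  N: 1
  O: 1

C7H17NO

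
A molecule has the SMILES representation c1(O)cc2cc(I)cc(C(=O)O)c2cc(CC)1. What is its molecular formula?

C13H11IO3

Atom tally by fragment:
  naphthalene ring system core → C:10 H:8
  (− 4 ring H displaced by substituents)
  + OH → O:1 H:1
  + I → I:1
  + COOH → C:1 H:1 O:2
  + C2H5 → C:2 H:5
Element totals:
  C: 13
  H: 11
  I: 1
  O: 3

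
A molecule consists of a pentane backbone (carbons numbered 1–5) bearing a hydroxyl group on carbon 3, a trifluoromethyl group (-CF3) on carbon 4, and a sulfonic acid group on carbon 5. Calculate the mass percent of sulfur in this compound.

Atom tally by fragment:
  CH3 → C:1 H:3
  CH2 → C:1 H:2
  CH(OH) → C:1 H:2 O:1
  CH(CF3) → C:2 H:1 F:3
  CH2SO3H → C:1 H:3 S:1 O:3
Element totals:
  C: 6
  H: 11
  F: 3
  O: 4
  S: 1
Molecular formula: C6H11F3O4S.
Molar mass = 236.204 g/mol.
Mass from S: 1 × 32.06 = 32.060 g/mol.
%S = 32.060 / 236.204 × 100 = 13.57%.

13.57%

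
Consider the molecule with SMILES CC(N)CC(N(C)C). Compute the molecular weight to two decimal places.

Atom tally by fragment:
  CH3 → C:1 H:3
  CH(NH2) → C:1 H:3 N:1
  CH2 → C:1 H:2
  CH2N(CH3)2 → C:3 H:8 N:1
Element totals:
  C: 6
  H: 16
  N: 2
Molecular formula: C6H16N2.
  M = 6(12.011) + 16(1.008) + 2(14.007)
    = 72.066 + 16.128 + 28.014 = 116.208

116.21 g/mol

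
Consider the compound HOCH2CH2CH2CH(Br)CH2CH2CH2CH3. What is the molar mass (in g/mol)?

209.13 g/mol

Element totals:
  C: 8
  H: 17
  Br: 1
  O: 1
Molecular formula: C8H17BrO.
  M = 8(12.011) + 17(1.008) + 79.904 + 15.999
    = 96.088 + 17.136 + 79.904 + 15.999 = 209.127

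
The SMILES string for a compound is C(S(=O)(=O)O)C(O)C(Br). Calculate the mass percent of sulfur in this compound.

14.64%

Atom tally by fragment:
  HO3SCH2 → C:1 H:3 S:1 O:3
  CH(OH) → C:1 H:2 O:1
  CH2Br → C:1 H:2 Br:1
Element totals:
  C: 3
  H: 7
  Br: 1
  O: 4
  S: 1
Molecular formula: C3H7BrO4S.
Molar mass = 219.049 g/mol.
Mass from S: 1 × 32.06 = 32.060 g/mol.
%S = 32.060 / 219.049 × 100 = 14.64%.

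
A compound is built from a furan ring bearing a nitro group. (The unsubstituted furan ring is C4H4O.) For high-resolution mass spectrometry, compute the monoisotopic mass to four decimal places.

Atom tally by fragment:
  furan ring core → C:4 H:4 O:1
  (− 1 ring H displaced by substituents)
  + NO2 → N:1 O:2
Element totals:
  C: 4
  H: 3
  N: 1
  O: 3
Molecular formula: C4H3NO3.
  M = 4(12.0) + 3(1.007825) + 14.003074 + 3(15.994915)
    = 48.000000 + 3.023475 + 14.003074 + 47.984745 = 113.011294

113.0113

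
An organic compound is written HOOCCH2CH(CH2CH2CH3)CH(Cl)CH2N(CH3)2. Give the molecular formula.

C10H20ClNO2

Atom tally by fragment:
  HOOCCH2 → C:2 H:3 O:2
  CH(CH2CH2CH3) → C:4 H:8
  CH(Cl) → C:1 H:1 Cl:1
  CH2N(CH3)2 → C:3 H:8 N:1
Element totals:
  C: 10
  H: 20
  Cl: 1
  N: 1
  O: 2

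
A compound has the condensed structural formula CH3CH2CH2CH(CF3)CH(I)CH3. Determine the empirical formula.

Element totals:
  C: 7
  H: 12
  F: 3
  I: 1
Molecular formula: C7H12F3I.
gcd of subscripts (7, 3, 12, 1) = 1, so the empirical formula equals the molecular formula.

C7H12F3I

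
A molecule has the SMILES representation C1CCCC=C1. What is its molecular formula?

Atom tally by fragment:
  cyclohexene ring core → C:6 H:10
Element totals:
  C: 6
  H: 10

C6H10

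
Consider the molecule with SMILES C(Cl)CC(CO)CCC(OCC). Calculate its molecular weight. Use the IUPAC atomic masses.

194.70 g/mol

Atom tally by fragment:
  ClCH2 → C:1 H:2 Cl:1
  CH2 → C:1 H:2
  CH(CH2OH) → C:2 H:4 O:1
  CH2 → C:1 H:2
  CH2 → C:1 H:2
  CH2OC2H5 → C:3 H:7 O:1
Element totals:
  C: 9
  H: 19
  Cl: 1
  O: 2
Molecular formula: C9H19ClO2.
  M = 9(12.011) + 19(1.008) + 35.45 + 2(15.999)
    = 108.099 + 19.152 + 35.450 + 31.998 = 194.699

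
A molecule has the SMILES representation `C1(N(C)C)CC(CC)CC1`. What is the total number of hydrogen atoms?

19

Atom tally by fragment:
  cyclopentane ring core → C:5 H:10
  (− 2 ring H displaced by substituents)
  + N(CH3)2 → N:1 C:2 H:6
  + C2H5 → C:2 H:5
Element totals:
  C: 9
  H: 19
  N: 1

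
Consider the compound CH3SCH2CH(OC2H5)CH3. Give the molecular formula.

C6H14OS

Atom tally by fragment:
  CH3SCH2 → C:2 H:5 S:1
  CH(OC2H5) → C:3 H:6 O:1
  CH3 → C:1 H:3
Element totals:
  C: 6
  H: 14
  O: 1
  S: 1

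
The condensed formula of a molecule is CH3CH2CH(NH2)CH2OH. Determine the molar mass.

89.14 g/mol

Element totals:
  C: 4
  H: 11
  N: 1
  O: 1
Molecular formula: C4H11NO.
  M = 4(12.011) + 11(1.008) + 14.007 + 15.999
    = 48.044 + 11.088 + 14.007 + 15.999 = 89.138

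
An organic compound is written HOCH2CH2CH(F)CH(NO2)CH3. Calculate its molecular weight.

Atom tally by fragment:
  HOCH2 → C:1 H:3 O:1
  CH2 → C:1 H:2
  CH(F) → C:1 H:1 F:1
  CH(NO2) → C:1 H:1 N:1 O:2
  CH3 → C:1 H:3
Element totals:
  C: 5
  H: 10
  F: 1
  N: 1
  O: 3
Molecular formula: C5H10FNO3.
  M = 5(12.011) + 10(1.008) + 18.998 + 14.007 + 3(15.999)
    = 60.055 + 10.080 + 18.998 + 14.007 + 47.997 = 151.137

151.14 g/mol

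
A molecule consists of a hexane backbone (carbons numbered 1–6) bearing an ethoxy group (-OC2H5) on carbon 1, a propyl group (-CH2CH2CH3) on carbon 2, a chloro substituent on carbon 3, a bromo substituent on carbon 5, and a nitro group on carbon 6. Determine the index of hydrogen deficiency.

Atom tally by fragment:
  C2H5OCH2 → C:3 H:7 O:1
  CH(CH2CH2CH3) → C:4 H:8
  CH(Cl) → C:1 H:1 Cl:1
  CH2 → C:1 H:2
  CH(Br) → C:1 H:1 Br:1
  CH2NO2 → C:1 H:2 N:1 O:2
Element totals:
  C: 11
  H: 21
  Br: 1
  Cl: 1
  N: 1
  O: 3
Molecular formula: C11H21BrClNO3.
DoU = (2C + 2 + N − H − X) / 2 = (2·11 + 2 + 1 − 21 − 2) / 2 = 1.

1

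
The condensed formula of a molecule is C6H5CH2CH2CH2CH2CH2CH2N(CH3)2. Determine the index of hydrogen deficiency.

4

Element totals:
  C: 14
  H: 23
  N: 1
Molecular formula: C14H23N.
DoU = (2C + 2 + N − H − X) / 2 = (2·14 + 2 + 1 − 23 − 0) / 2 = 4.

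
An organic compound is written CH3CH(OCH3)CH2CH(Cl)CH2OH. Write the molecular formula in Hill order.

Atom tally by fragment:
  CH3 → C:1 H:3
  CH(OCH3) → C:2 H:4 O:1
  CH2 → C:1 H:2
  CH(Cl) → C:1 H:1 Cl:1
  CH2OH → C:1 H:3 O:1
Element totals:
  C: 6
  H: 13
  Cl: 1
  O: 2

C6H13ClO2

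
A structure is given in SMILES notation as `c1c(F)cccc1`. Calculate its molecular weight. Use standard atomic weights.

Atom tally by fragment:
  benzene ring core → C:6 H:6
  (− 1 ring H displaced by substituents)
  + F → F:1
Element totals:
  C: 6
  H: 5
  F: 1
Molecular formula: C6H5F.
  M = 6(12.011) + 5(1.008) + 18.998
    = 72.066 + 5.040 + 18.998 = 96.104

96.10 g/mol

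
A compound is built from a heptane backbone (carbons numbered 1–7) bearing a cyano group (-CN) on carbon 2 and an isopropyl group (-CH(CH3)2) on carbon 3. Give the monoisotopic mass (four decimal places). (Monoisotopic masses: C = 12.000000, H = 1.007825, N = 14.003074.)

Atom tally by fragment:
  CH3 → C:1 H:3
  CH(CN) → C:2 H:1 N:1
  CH(CH(CH3)2) → C:4 H:8
  CH2 → C:1 H:2
  CH2 → C:1 H:2
  CH2 → C:1 H:2
  CH3 → C:1 H:3
Element totals:
  C: 11
  H: 21
  N: 1
Molecular formula: C11H21N.
  M = 11(12.0) + 21(1.007825) + 14.003074
    = 132.000000 + 21.164325 + 14.003074 = 167.167399

167.1674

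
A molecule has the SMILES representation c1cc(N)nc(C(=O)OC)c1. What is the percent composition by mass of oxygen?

Atom tally by fragment:
  pyridine ring core → C:5 H:5 N:1
  (− 2 ring H displaced by substituents)
  + NH2 → N:1 H:2
  + COOCH3 → C:2 H:3 O:2
Element totals:
  C: 7
  H: 8
  N: 2
  O: 2
Molecular formula: C7H8N2O2.
Molar mass = 152.153 g/mol.
Mass from O: 2 × 15.999 = 31.998 g/mol.
%O = 31.998 / 152.153 × 100 = 21.03%.

21.03%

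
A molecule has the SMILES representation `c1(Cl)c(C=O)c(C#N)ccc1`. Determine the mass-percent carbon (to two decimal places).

58.03%

Atom tally by fragment:
  benzene ring core → C:6 H:6
  (− 3 ring H displaced by substituents)
  + Cl → Cl:1
  + CHO → C:1 H:1 O:1
  + CN → C:1 N:1
Element totals:
  C: 8
  H: 4
  Cl: 1
  N: 1
  O: 1
Molecular formula: C8H4ClNO.
Molar mass = 165.576 g/mol.
Mass from C: 8 × 12.011 = 96.088 g/mol.
%C = 96.088 / 165.576 × 100 = 58.03%.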